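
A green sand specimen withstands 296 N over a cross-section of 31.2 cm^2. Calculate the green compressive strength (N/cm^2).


Formula: Compressive Strength = Force / Area
Strength = 296 N / 31.2 cm^2 = 9.4872 N/cm^2

Final answer: 9.4872 N/cm^2


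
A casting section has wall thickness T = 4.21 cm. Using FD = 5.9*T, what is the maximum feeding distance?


Formula: FD = 5.9 * T  (riser feeding-distance rule)
FD = 5.9 * 4.21 cm = 24.8390 cm

Final answer: 24.8390 cm


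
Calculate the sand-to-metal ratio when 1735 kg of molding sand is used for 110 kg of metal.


Formula: Sand-to-Metal Ratio = W_sand / W_metal
Ratio = 1735 kg / 110 kg = 15.7727


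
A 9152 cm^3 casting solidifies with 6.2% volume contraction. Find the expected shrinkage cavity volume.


Formula: V_shrink = V_casting * shrinkage_pct / 100
V_shrink = 9152 cm^3 * 6.2 / 100 = 567.4240 cm^3

Answer: 567.4240 cm^3


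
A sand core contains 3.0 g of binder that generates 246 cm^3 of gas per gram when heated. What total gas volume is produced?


Formula: V_gas = W_binder * gas_evolution_rate
V = 3.0 g * 246 cm^3/g = 738.0000 cm^3


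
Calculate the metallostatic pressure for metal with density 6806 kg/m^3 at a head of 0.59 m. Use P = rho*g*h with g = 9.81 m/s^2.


Formula: P = rho * g * h
rho * g = 6806 * 9.81 = 66766.86 N/m^3
P = 66766.86 * 0.59 = 39392.4474 Pa

Answer: 39392.4474 Pa


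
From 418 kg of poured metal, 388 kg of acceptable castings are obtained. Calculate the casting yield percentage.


Formula: Casting Yield = (W_good / W_total) * 100
Yield = (388 kg / 418 kg) * 100 = 92.8230%


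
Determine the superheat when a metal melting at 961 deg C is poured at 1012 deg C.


Formula: Superheat = T_pour - T_melt
Superheat = 1012 - 961 = 51 deg C

51 deg C


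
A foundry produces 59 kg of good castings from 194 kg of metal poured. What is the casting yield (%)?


Formula: Casting Yield = (W_good / W_total) * 100
Yield = (59 kg / 194 kg) * 100 = 30.4124%

Answer: 30.4124%


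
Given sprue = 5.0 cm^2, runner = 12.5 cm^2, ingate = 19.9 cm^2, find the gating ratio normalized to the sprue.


Sprue:Runner:Ingate = 1 : 12.5/5.0 : 19.9/5.0 = 1:2.50:3.98

Answer: 1:2.50:3.98


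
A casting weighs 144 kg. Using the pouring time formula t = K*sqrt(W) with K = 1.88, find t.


Formula: t = K * sqrt(W)
sqrt(W) = sqrt(144) = 12.00000
t = 1.88 * 12.00000 = 22.5600 s

Final answer: 22.5600 s


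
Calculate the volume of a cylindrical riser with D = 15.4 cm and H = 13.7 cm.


Formula: V = pi * (D/2)^2 * H  (cylinder volume)
Radius = D/2 = 15.4/2 = 7.7 cm
V = pi * 7.7^2 * 13.7 = 2551.8309 cm^3

Answer: 2551.8309 cm^3


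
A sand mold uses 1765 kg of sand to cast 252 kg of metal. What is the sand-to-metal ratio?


Formula: Sand-to-Metal Ratio = W_sand / W_metal
Ratio = 1765 kg / 252 kg = 7.0040


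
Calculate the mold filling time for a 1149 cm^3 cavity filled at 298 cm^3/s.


Formula: t_fill = V_mold / Q_flow
t = 1149 cm^3 / 298 cm^3/s = 3.8557 s

Final answer: 3.8557 s


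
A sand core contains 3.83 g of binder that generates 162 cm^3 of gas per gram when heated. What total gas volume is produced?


Formula: V_gas = W_binder * gas_evolution_rate
V = 3.83 g * 162 cm^3/g = 620.4600 cm^3

620.4600 cm^3


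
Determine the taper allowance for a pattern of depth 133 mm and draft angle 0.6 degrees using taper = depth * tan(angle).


Formula: taper = depth * tan(draft_angle)
tan(0.6 deg) = 0.0104724
taper = 133 mm * 0.0104724 = 1.3928 mm

Final answer: 1.3928 mm


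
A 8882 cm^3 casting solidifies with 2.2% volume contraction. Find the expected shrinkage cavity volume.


Formula: V_shrink = V_casting * shrinkage_pct / 100
V_shrink = 8882 cm^3 * 2.2 / 100 = 195.4040 cm^3


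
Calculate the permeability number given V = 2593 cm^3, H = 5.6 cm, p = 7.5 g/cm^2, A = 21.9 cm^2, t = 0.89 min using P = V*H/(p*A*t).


Formula: Permeability Number P = (V * H) / (p * A * t)
Numerator: V * H = 2593 * 5.6 = 14520.8
Denominator: p * A * t = 7.5 * 21.9 * 0.89 = 146.1825
P = 14520.8 / 146.1825 = 99.3334

Final answer: 99.3334


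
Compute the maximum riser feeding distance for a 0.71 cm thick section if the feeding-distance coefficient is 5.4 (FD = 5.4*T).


Formula: FD = 5.4 * T  (riser feeding-distance rule)
FD = 5.4 * 0.71 cm = 3.8340 cm


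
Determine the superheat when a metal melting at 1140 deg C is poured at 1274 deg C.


Formula: Superheat = T_pour - T_melt
Superheat = 1274 - 1140 = 134 deg C

134 deg C


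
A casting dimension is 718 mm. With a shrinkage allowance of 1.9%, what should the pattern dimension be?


Formula: L_pattern = L_casting * (1 + shrinkage_rate/100)
Shrinkage factor = 1 + 1.9/100 = 1.019
L_pattern = 718 mm * 1.019 = 731.6420 mm

Answer: 731.6420 mm


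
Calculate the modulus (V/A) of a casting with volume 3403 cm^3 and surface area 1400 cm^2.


Formula: Casting Modulus M = V / A
M = 3403 cm^3 / 1400 cm^2 = 2.4307 cm

Final answer: 2.4307 cm


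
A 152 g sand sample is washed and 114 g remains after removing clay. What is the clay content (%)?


Formula: Clay% = (W_total - W_washed) / W_total * 100
Clay mass = 152 - 114 = 38 g
Clay% = 38 / 152 * 100 = 25.0000%


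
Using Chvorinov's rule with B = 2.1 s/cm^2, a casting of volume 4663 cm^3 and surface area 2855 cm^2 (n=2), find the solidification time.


Formula: t_s = B * (V/A)^n  (Chvorinov's rule, n=2)
Modulus M = V/A = 4663/2855 = 1.633275 cm
M^2 = 1.633275^2 = 2.667587 cm^2
t_s = 2.1 * 2.667587 = 5.6019 s

Answer: 5.6019 s


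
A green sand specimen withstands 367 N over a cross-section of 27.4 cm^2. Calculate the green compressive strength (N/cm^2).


Formula: Compressive Strength = Force / Area
Strength = 367 N / 27.4 cm^2 = 13.3942 N/cm^2


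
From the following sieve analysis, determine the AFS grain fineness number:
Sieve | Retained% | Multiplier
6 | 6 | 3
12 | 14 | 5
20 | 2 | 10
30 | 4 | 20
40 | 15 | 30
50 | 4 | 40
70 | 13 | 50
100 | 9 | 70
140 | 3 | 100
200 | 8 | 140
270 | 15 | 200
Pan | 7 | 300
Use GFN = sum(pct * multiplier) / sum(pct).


Formula: GFN = sum(pct * multiplier) / sum(pct)
sum(pct * multiplier) = 8598
sum(pct) = 100
GFN = 8598 / 100 = 85.98

Final answer: 85.98


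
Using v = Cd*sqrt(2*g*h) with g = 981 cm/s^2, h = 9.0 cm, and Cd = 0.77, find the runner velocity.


Formula: v = Cd * sqrt(2 * g * h)  (Torricelli with discharge coefficient)
2*g*h = 2 * 981 * 9.0 = 17658.0 cm^2/s^2
sqrt(17658.0) = 132.88341 cm/s
v = 0.77 * 132.88341 = 102.3202 cm/s

Answer: 102.3202 cm/s


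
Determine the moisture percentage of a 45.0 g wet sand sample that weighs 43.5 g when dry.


Formula: MC = (W_wet - W_dry) / W_wet * 100
Water mass = 45.0 - 43.5 = 1.5 g
MC = 1.5 / 45.0 * 100 = 3.3333%

Final answer: 3.3333%


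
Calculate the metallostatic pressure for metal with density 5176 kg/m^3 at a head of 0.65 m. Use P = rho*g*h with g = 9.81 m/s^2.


Formula: P = rho * g * h
rho * g = 5176 * 9.81 = 50776.56 N/m^3
P = 50776.56 * 0.65 = 33004.7640 Pa

33004.7640 Pa


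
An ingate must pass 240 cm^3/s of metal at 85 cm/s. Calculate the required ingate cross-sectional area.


Formula: A_ingate = Q / v  (continuity equation)
A = 240 cm^3/s / 85 cm/s = 2.8235 cm^2

2.8235 cm^2


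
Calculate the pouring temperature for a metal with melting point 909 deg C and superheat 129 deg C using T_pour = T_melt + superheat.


Formula: T_pour = T_melt + Superheat
T_pour = 909 + 129 = 1038 deg C

Answer: 1038 deg C


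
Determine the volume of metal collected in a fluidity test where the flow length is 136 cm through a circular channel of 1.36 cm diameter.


Formula: V = pi * (d/2)^2 * L  (cylinder volume)
Radius = 1.36/2 = 0.68 cm
V = pi * 0.68^2 * 136 = 197.5635 cm^3

Answer: 197.5635 cm^3


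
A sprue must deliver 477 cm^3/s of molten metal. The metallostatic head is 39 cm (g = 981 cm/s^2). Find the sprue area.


Formula: v = sqrt(2*g*h), A = Q/v
Velocity: v = sqrt(2 * 981 * 39) = sqrt(76518) = 276.6189 cm/s
Sprue area: A = Q / v = 477 / 276.6189 = 1.7244 cm^2


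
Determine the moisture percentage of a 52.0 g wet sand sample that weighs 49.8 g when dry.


Formula: MC = (W_wet - W_dry) / W_wet * 100
Water mass = 52.0 - 49.8 = 2.2 g
MC = 2.2 / 52.0 * 100 = 4.2308%

Final answer: 4.2308%


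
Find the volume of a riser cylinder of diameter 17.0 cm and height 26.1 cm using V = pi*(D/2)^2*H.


Formula: V = pi * (D/2)^2 * H  (cylinder volume)
Radius = D/2 = 17.0/2 = 8.5 cm
V = pi * 8.5^2 * 26.1 = 5924.1798 cm^3

Final answer: 5924.1798 cm^3


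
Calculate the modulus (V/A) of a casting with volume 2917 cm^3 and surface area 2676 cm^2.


Formula: Casting Modulus M = V / A
M = 2917 cm^3 / 2676 cm^2 = 1.0901 cm


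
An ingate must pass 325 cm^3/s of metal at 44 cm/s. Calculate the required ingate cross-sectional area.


Formula: A_ingate = Q / v  (continuity equation)
A = 325 cm^3/s / 44 cm/s = 7.3864 cm^2


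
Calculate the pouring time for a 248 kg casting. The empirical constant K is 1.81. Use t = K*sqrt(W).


Formula: t = K * sqrt(W)
sqrt(W) = sqrt(248) = 15.74802
t = 1.81 * 15.74802 = 28.5039 s

Answer: 28.5039 s


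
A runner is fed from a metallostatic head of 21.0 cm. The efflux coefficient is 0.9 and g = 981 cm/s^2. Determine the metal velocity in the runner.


Formula: v = Cd * sqrt(2 * g * h)  (Torricelli with discharge coefficient)
2*g*h = 2 * 981 * 21.0 = 41202.0 cm^2/s^2
sqrt(41202.0) = 202.98276 cm/s
v = 0.9 * 202.98276 = 182.6845 cm/s


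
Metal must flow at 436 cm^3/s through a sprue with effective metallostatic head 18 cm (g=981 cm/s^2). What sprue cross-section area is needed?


Formula: v = sqrt(2*g*h), A = Q/v
Velocity: v = sqrt(2 * 981 * 18) = sqrt(35316) = 187.9255 cm/s
Sprue area: A = Q / v = 436 / 187.9255 = 2.3201 cm^2

Answer: 2.3201 cm^2


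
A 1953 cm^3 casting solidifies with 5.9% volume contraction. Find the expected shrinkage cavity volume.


Formula: V_shrink = V_casting * shrinkage_pct / 100
V_shrink = 1953 cm^3 * 5.9 / 100 = 115.2270 cm^3

Answer: 115.2270 cm^3


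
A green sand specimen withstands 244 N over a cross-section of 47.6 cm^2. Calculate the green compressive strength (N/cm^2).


Formula: Compressive Strength = Force / Area
Strength = 244 N / 47.6 cm^2 = 5.1261 N/cm^2

Answer: 5.1261 N/cm^2


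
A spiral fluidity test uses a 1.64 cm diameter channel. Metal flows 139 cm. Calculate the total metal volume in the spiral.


Formula: V = pi * (d/2)^2 * L  (cylinder volume)
Radius = 1.64/2 = 0.82 cm
V = pi * 0.82^2 * 139 = 293.6246 cm^3

Answer: 293.6246 cm^3


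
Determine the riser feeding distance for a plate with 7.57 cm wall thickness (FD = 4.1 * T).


Formula: FD = 4.1 * T  (riser feeding-distance rule)
FD = 4.1 * 7.57 cm = 31.0370 cm


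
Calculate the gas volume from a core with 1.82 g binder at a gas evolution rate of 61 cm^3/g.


Formula: V_gas = W_binder * gas_evolution_rate
V = 1.82 g * 61 cm^3/g = 111.0200 cm^3

Answer: 111.0200 cm^3


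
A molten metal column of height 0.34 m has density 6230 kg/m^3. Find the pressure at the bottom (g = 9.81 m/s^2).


Formula: P = rho * g * h
rho * g = 6230 * 9.81 = 61116.3 N/m^3
P = 61116.3 * 0.34 = 20779.5420 Pa

Final answer: 20779.5420 Pa


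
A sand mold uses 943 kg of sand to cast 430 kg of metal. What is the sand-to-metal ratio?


Formula: Sand-to-Metal Ratio = W_sand / W_metal
Ratio = 943 kg / 430 kg = 2.1930

2.1930


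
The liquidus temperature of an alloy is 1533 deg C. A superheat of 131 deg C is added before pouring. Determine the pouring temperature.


Formula: T_pour = T_melt + Superheat
T_pour = 1533 + 131 = 1664 deg C

1664 deg C


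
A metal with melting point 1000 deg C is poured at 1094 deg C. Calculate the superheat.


Formula: Superheat = T_pour - T_melt
Superheat = 1094 - 1000 = 94 deg C

Answer: 94 deg C


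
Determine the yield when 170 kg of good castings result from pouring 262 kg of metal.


Formula: Casting Yield = (W_good / W_total) * 100
Yield = (170 kg / 262 kg) * 100 = 64.8855%

Answer: 64.8855%


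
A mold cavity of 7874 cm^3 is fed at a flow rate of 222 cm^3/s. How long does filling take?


Formula: t_fill = V_mold / Q_flow
t = 7874 cm^3 / 222 cm^3/s = 35.4685 s

Final answer: 35.4685 s


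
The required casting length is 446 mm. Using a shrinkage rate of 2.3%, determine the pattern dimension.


Formula: L_pattern = L_casting * (1 + shrinkage_rate/100)
Shrinkage factor = 1 + 2.3/100 = 1.023
L_pattern = 446 mm * 1.023 = 456.2580 mm


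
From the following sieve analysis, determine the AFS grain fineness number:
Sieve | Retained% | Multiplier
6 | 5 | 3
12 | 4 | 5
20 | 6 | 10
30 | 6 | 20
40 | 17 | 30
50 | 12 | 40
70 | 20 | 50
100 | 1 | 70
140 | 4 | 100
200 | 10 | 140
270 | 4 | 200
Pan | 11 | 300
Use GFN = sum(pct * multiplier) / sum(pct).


Formula: GFN = sum(pct * multiplier) / sum(pct)
sum(pct * multiplier) = 8175
sum(pct) = 100
GFN = 8175 / 100 = 81.75

Final answer: 81.75


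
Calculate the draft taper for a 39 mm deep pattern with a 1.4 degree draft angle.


Formula: taper = depth * tan(draft_angle)
tan(1.4 deg) = 0.0244395
taper = 39 mm * 0.0244395 = 0.9531 mm


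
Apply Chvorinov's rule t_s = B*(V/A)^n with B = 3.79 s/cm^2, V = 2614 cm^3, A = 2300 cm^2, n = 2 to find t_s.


Formula: t_s = B * (V/A)^n  (Chvorinov's rule, n=2)
Modulus M = V/A = 2614/2300 = 1.136522 cm
M^2 = 1.136522^2 = 1.291682 cm^2
t_s = 3.79 * 1.291682 = 4.8955 s

Final answer: 4.8955 s


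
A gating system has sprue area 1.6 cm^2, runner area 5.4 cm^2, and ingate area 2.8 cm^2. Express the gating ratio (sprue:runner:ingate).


Sprue:Runner:Ingate = 1 : 5.4/1.6 : 2.8/1.6 = 1:3.38:1.75


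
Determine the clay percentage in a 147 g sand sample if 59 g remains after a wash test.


Formula: Clay% = (W_total - W_washed) / W_total * 100
Clay mass = 147 - 59 = 88 g
Clay% = 88 / 147 * 100 = 59.8639%

Final answer: 59.8639%


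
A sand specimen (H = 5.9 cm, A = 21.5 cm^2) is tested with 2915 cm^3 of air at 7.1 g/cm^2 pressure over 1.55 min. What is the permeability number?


Formula: Permeability Number P = (V * H) / (p * A * t)
Numerator: V * H = 2915 * 5.9 = 17198.5
Denominator: p * A * t = 7.1 * 21.5 * 1.55 = 236.6075
P = 17198.5 / 236.6075 = 72.6879

Final answer: 72.6879


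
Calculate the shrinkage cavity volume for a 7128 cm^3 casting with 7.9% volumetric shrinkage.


Formula: V_shrink = V_casting * shrinkage_pct / 100
V_shrink = 7128 cm^3 * 7.9 / 100 = 563.1120 cm^3

Final answer: 563.1120 cm^3


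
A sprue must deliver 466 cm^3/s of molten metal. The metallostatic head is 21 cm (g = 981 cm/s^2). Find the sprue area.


Formula: v = sqrt(2*g*h), A = Q/v
Velocity: v = sqrt(2 * 981 * 21) = sqrt(41202) = 202.9828 cm/s
Sprue area: A = Q / v = 466 / 202.9828 = 2.2958 cm^2

Answer: 2.2958 cm^2


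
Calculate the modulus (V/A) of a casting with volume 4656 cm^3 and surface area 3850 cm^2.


Formula: Casting Modulus M = V / A
M = 4656 cm^3 / 3850 cm^2 = 1.2094 cm

1.2094 cm


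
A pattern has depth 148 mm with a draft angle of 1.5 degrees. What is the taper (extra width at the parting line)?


Formula: taper = depth * tan(draft_angle)
tan(1.5 deg) = 0.0261859
taper = 148 mm * 0.0261859 = 3.8755 mm

Answer: 3.8755 mm


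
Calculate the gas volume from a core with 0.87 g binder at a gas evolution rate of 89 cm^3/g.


Formula: V_gas = W_binder * gas_evolution_rate
V = 0.87 g * 89 cm^3/g = 77.4300 cm^3

Final answer: 77.4300 cm^3


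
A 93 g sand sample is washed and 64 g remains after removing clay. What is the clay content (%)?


Formula: Clay% = (W_total - W_washed) / W_total * 100
Clay mass = 93 - 64 = 29 g
Clay% = 29 / 93 * 100 = 31.1828%

Answer: 31.1828%


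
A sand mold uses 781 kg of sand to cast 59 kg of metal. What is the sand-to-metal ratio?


Formula: Sand-to-Metal Ratio = W_sand / W_metal
Ratio = 781 kg / 59 kg = 13.2373

13.2373


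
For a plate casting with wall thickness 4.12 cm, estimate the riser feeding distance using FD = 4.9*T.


Formula: FD = 4.9 * T  (riser feeding-distance rule)
FD = 4.9 * 4.12 cm = 20.1880 cm

Answer: 20.1880 cm


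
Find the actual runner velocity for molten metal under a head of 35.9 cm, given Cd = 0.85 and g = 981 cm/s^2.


Formula: v = Cd * sqrt(2 * g * h)  (Torricelli with discharge coefficient)
2*g*h = 2 * 981 * 35.9 = 70435.8 cm^2/s^2
sqrt(70435.8) = 265.39744 cm/s
v = 0.85 * 265.39744 = 225.5878 cm/s

225.5878 cm/s


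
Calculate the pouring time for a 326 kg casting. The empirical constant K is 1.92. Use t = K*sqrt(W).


Formula: t = K * sqrt(W)
sqrt(W) = sqrt(326) = 18.05547
t = 1.92 * 18.05547 = 34.6665 s


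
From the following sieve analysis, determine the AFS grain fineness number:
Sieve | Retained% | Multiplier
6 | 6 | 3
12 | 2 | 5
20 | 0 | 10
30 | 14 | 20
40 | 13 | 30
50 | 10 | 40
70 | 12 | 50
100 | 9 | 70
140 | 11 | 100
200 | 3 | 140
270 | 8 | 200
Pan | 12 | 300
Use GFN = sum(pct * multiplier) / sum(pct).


Formula: GFN = sum(pct * multiplier) / sum(pct)
sum(pct * multiplier) = 9048
sum(pct) = 100
GFN = 9048 / 100 = 90.48

90.48


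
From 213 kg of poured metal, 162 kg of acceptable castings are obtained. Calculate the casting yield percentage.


Formula: Casting Yield = (W_good / W_total) * 100
Yield = (162 kg / 213 kg) * 100 = 76.0563%

76.0563%


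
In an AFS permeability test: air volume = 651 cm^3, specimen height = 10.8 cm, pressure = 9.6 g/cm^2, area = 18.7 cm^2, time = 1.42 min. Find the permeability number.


Formula: Permeability Number P = (V * H) / (p * A * t)
Numerator: V * H = 651 * 10.8 = 7030.8
Denominator: p * A * t = 9.6 * 18.7 * 1.42 = 254.9184
P = 7030.8 / 254.9184 = 27.5806

Final answer: 27.5806


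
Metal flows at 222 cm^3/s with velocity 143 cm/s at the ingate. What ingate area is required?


Formula: A_ingate = Q / v  (continuity equation)
A = 222 cm^3/s / 143 cm/s = 1.5524 cm^2

Answer: 1.5524 cm^2


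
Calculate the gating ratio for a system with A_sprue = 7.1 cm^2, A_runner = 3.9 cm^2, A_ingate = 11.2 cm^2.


Sprue:Runner:Ingate = 1 : 3.9/7.1 : 11.2/7.1 = 1:0.55:1.58

1:0.55:1.58


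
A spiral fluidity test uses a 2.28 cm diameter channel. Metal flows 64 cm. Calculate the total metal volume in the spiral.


Formula: V = pi * (d/2)^2 * L  (cylinder volume)
Radius = 2.28/2 = 1.14 cm
V = pi * 1.14^2 * 64 = 261.3001 cm^3


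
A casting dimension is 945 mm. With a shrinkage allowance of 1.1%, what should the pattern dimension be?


Formula: L_pattern = L_casting * (1 + shrinkage_rate/100)
Shrinkage factor = 1 + 1.1/100 = 1.011
L_pattern = 945 mm * 1.011 = 955.3950 mm

955.3950 mm


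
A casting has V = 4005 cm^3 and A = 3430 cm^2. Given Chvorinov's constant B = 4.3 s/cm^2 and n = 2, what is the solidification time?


Formula: t_s = B * (V/A)^n  (Chvorinov's rule, n=2)
Modulus M = V/A = 4005/3430 = 1.167638 cm
M^2 = 1.167638^2 = 1.363378 cm^2
t_s = 4.3 * 1.363378 = 5.8625 s


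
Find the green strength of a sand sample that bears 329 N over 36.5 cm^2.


Formula: Compressive Strength = Force / Area
Strength = 329 N / 36.5 cm^2 = 9.0137 N/cm^2

Final answer: 9.0137 N/cm^2


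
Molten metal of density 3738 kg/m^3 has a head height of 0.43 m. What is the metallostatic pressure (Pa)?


Formula: P = rho * g * h
rho * g = 3738 * 9.81 = 36669.78 N/m^3
P = 36669.78 * 0.43 = 15768.0054 Pa

15768.0054 Pa


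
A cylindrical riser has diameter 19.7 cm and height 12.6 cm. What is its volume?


Formula: V = pi * (D/2)^2 * H  (cylinder volume)
Radius = D/2 = 19.7/2 = 9.85 cm
V = pi * 9.85^2 * 12.6 = 3840.5452 cm^3

3840.5452 cm^3


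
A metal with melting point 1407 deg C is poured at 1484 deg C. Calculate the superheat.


Formula: Superheat = T_pour - T_melt
Superheat = 1484 - 1407 = 77 deg C


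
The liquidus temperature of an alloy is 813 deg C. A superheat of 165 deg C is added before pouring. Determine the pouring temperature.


Formula: T_pour = T_melt + Superheat
T_pour = 813 + 165 = 978 deg C

978 deg C


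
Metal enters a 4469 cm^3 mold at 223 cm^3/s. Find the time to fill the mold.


Formula: t_fill = V_mold / Q_flow
t = 4469 cm^3 / 223 cm^3/s = 20.0404 s


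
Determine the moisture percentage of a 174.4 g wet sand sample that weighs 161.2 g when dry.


Formula: MC = (W_wet - W_dry) / W_wet * 100
Water mass = 174.4 - 161.2 = 13.2 g
MC = 13.2 / 174.4 * 100 = 7.5688%


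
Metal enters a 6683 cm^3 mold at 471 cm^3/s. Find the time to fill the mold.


Formula: t_fill = V_mold / Q_flow
t = 6683 cm^3 / 471 cm^3/s = 14.1890 s


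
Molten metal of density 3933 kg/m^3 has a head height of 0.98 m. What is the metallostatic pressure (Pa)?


Formula: P = rho * g * h
rho * g = 3933 * 9.81 = 38582.73 N/m^3
P = 38582.73 * 0.98 = 37811.0754 Pa

37811.0754 Pa


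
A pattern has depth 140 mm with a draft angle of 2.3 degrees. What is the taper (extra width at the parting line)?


Formula: taper = depth * tan(draft_angle)
tan(2.3 deg) = 0.0401641
taper = 140 mm * 0.0401641 = 5.6230 mm

5.6230 mm


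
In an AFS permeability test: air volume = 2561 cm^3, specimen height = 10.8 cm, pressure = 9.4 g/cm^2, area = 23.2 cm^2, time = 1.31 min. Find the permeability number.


Formula: Permeability Number P = (V * H) / (p * A * t)
Numerator: V * H = 2561 * 10.8 = 27658.8
Denominator: p * A * t = 9.4 * 23.2 * 1.31 = 285.6848
P = 27658.8 / 285.6848 = 96.8158

96.8158


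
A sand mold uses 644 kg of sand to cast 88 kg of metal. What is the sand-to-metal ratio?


Formula: Sand-to-Metal Ratio = W_sand / W_metal
Ratio = 644 kg / 88 kg = 7.3182

Answer: 7.3182


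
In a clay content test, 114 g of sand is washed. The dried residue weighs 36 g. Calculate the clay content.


Formula: Clay% = (W_total - W_washed) / W_total * 100
Clay mass = 114 - 36 = 78 g
Clay% = 78 / 114 * 100 = 68.4211%


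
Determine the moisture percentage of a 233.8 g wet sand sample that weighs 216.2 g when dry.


Formula: MC = (W_wet - W_dry) / W_wet * 100
Water mass = 233.8 - 216.2 = 17.6 g
MC = 17.6 / 233.8 * 100 = 7.5278%

Final answer: 7.5278%


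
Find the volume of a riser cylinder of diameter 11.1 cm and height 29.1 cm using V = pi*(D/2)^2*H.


Formula: V = pi * (D/2)^2 * H  (cylinder volume)
Radius = D/2 = 11.1/2 = 5.55 cm
V = pi * 5.55^2 * 29.1 = 2815.9752 cm^3

Final answer: 2815.9752 cm^3


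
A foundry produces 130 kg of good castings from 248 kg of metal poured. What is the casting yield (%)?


Formula: Casting Yield = (W_good / W_total) * 100
Yield = (130 kg / 248 kg) * 100 = 52.4194%

Answer: 52.4194%


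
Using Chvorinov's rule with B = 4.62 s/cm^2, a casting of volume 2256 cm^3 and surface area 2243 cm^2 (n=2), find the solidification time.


Formula: t_s = B * (V/A)^n  (Chvorinov's rule, n=2)
Modulus M = V/A = 2256/2243 = 1.005796 cm
M^2 = 1.005796^2 = 1.011626 cm^2
t_s = 4.62 * 1.011626 = 4.6737 s

Answer: 4.6737 s


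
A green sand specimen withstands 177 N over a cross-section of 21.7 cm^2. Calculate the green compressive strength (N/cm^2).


Formula: Compressive Strength = Force / Area
Strength = 177 N / 21.7 cm^2 = 8.1567 N/cm^2


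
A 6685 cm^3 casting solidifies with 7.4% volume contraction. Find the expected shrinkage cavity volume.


Formula: V_shrink = V_casting * shrinkage_pct / 100
V_shrink = 6685 cm^3 * 7.4 / 100 = 494.6900 cm^3


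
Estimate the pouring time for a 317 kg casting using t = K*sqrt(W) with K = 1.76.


Formula: t = K * sqrt(W)
sqrt(W) = sqrt(317) = 17.80449
t = 1.76 * 17.80449 = 31.3359 s

31.3359 s


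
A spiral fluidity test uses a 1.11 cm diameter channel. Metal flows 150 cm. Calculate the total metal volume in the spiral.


Formula: V = pi * (d/2)^2 * L  (cylinder volume)
Radius = 1.11/2 = 0.555 cm
V = pi * 0.555^2 * 150 = 145.1534 cm^3

Answer: 145.1534 cm^3


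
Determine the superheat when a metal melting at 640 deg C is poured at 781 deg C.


Formula: Superheat = T_pour - T_melt
Superheat = 781 - 640 = 141 deg C

Final answer: 141 deg C


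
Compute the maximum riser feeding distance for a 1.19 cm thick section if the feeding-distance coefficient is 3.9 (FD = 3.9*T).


Formula: FD = 3.9 * T  (riser feeding-distance rule)
FD = 3.9 * 1.19 cm = 4.6410 cm

Final answer: 4.6410 cm


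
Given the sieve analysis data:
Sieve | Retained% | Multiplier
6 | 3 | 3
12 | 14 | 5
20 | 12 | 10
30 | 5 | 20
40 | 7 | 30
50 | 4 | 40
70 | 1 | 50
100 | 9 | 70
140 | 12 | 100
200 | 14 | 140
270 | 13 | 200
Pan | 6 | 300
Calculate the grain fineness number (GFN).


Formula: GFN = sum(pct * multiplier) / sum(pct)
sum(pct * multiplier) = 8909
sum(pct) = 100
GFN = 8909 / 100 = 89.09

Answer: 89.09


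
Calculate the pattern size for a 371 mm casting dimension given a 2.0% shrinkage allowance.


Formula: L_pattern = L_casting * (1 + shrinkage_rate/100)
Shrinkage factor = 1 + 2.0/100 = 1.02
L_pattern = 371 mm * 1.02 = 378.4200 mm

Answer: 378.4200 mm


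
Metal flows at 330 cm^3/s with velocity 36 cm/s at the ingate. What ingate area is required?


Formula: A_ingate = Q / v  (continuity equation)
A = 330 cm^3/s / 36 cm/s = 9.1667 cm^2


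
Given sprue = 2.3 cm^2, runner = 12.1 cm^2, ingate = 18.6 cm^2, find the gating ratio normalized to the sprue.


Sprue:Runner:Ingate = 1 : 12.1/2.3 : 18.6/2.3 = 1:5.26:8.09

1:5.26:8.09


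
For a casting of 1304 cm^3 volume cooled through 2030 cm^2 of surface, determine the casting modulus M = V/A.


Formula: Casting Modulus M = V / A
M = 1304 cm^3 / 2030 cm^2 = 0.6424 cm

Final answer: 0.6424 cm


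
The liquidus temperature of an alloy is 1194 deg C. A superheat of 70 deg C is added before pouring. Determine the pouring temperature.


Formula: T_pour = T_melt + Superheat
T_pour = 1194 + 70 = 1264 deg C

Final answer: 1264 deg C


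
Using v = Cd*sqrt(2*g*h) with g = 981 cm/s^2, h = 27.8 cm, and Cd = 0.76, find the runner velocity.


Formula: v = Cd * sqrt(2 * g * h)  (Torricelli with discharge coefficient)
2*g*h = 2 * 981 * 27.8 = 54543.6 cm^2/s^2
sqrt(54543.6) = 233.54571 cm/s
v = 0.76 * 233.54571 = 177.4947 cm/s

Final answer: 177.4947 cm/s


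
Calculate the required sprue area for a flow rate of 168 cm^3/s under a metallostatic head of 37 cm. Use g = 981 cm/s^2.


Formula: v = sqrt(2*g*h), A = Q/v
Velocity: v = sqrt(2 * 981 * 37) = sqrt(72594) = 269.4327 cm/s
Sprue area: A = Q / v = 168 / 269.4327 = 0.6235 cm^2

Final answer: 0.6235 cm^2


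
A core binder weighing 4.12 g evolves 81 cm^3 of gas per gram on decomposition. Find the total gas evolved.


Formula: V_gas = W_binder * gas_evolution_rate
V = 4.12 g * 81 cm^3/g = 333.7200 cm^3

333.7200 cm^3


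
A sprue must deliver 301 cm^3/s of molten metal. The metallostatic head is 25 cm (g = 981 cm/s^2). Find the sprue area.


Formula: v = sqrt(2*g*h), A = Q/v
Velocity: v = sqrt(2 * 981 * 25) = sqrt(49050) = 221.4723 cm/s
Sprue area: A = Q / v = 301 / 221.4723 = 1.3591 cm^2


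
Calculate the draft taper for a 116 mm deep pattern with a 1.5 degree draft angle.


Formula: taper = depth * tan(draft_angle)
tan(1.5 deg) = 0.0261859
taper = 116 mm * 0.0261859 = 3.0376 mm

Final answer: 3.0376 mm


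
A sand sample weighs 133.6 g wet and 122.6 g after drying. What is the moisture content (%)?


Formula: MC = (W_wet - W_dry) / W_wet * 100
Water mass = 133.6 - 122.6 = 11.0 g
MC = 11.0 / 133.6 * 100 = 8.2335%

Answer: 8.2335%


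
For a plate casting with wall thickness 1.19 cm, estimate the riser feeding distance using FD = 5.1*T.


Formula: FD = 5.1 * T  (riser feeding-distance rule)
FD = 5.1 * 1.19 cm = 6.0690 cm

6.0690 cm


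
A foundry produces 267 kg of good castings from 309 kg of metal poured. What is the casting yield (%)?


Formula: Casting Yield = (W_good / W_total) * 100
Yield = (267 kg / 309 kg) * 100 = 86.4078%

86.4078%


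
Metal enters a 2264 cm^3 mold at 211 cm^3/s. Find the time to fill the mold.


Formula: t_fill = V_mold / Q_flow
t = 2264 cm^3 / 211 cm^3/s = 10.7299 s

Answer: 10.7299 s


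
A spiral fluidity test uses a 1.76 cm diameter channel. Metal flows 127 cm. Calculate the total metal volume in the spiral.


Formula: V = pi * (d/2)^2 * L  (cylinder volume)
Radius = 1.76/2 = 0.88 cm
V = pi * 0.88^2 * 127 = 308.9719 cm^3

Answer: 308.9719 cm^3


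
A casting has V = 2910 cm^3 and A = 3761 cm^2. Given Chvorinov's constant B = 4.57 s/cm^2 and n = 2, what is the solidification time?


Formula: t_s = B * (V/A)^n  (Chvorinov's rule, n=2)
Modulus M = V/A = 2910/3761 = 0.773730 cm
M^2 = 0.773730^2 = 0.598658 cm^2
t_s = 4.57 * 0.598658 = 2.7359 s

2.7359 s


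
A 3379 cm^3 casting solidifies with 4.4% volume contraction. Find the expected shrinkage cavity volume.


Formula: V_shrink = V_casting * shrinkage_pct / 100
V_shrink = 3379 cm^3 * 4.4 / 100 = 148.6760 cm^3

Answer: 148.6760 cm^3


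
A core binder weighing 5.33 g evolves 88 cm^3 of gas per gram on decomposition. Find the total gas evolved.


Formula: V_gas = W_binder * gas_evolution_rate
V = 5.33 g * 88 cm^3/g = 469.0400 cm^3

Final answer: 469.0400 cm^3


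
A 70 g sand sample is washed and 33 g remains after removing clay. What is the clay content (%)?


Formula: Clay% = (W_total - W_washed) / W_total * 100
Clay mass = 70 - 33 = 37 g
Clay% = 37 / 70 * 100 = 52.8571%

52.8571%


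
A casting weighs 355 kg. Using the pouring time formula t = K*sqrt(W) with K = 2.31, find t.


Formula: t = K * sqrt(W)
sqrt(W) = sqrt(355) = 18.84144
t = 2.31 * 18.84144 = 43.5237 s

Answer: 43.5237 s


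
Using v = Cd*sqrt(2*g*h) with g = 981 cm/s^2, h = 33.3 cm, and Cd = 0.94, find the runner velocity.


Formula: v = Cd * sqrt(2 * g * h)  (Torricelli with discharge coefficient)
2*g*h = 2 * 981 * 33.3 = 65334.6 cm^2/s^2
sqrt(65334.6) = 255.60634 cm/s
v = 0.94 * 255.60634 = 240.2700 cm/s


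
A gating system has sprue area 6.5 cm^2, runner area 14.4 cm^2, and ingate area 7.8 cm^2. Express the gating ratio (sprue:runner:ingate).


Sprue:Runner:Ingate = 1 : 14.4/6.5 : 7.8/6.5 = 1:2.22:1.20

Answer: 1:2.22:1.20


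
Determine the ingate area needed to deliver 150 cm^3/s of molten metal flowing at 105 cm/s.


Formula: A_ingate = Q / v  (continuity equation)
A = 150 cm^3/s / 105 cm/s = 1.4286 cm^2

1.4286 cm^2


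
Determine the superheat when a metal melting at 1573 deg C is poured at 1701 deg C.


Formula: Superheat = T_pour - T_melt
Superheat = 1701 - 1573 = 128 deg C

128 deg C


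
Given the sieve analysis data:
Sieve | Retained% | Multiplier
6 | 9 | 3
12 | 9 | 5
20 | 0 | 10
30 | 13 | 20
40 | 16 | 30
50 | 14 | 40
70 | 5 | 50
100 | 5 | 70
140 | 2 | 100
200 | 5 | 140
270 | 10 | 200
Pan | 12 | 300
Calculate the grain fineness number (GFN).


Formula: GFN = sum(pct * multiplier) / sum(pct)
sum(pct * multiplier) = 8472
sum(pct) = 100
GFN = 8472 / 100 = 84.72

Answer: 84.72


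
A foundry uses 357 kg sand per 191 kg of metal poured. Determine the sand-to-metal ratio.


Formula: Sand-to-Metal Ratio = W_sand / W_metal
Ratio = 357 kg / 191 kg = 1.8691

Answer: 1.8691


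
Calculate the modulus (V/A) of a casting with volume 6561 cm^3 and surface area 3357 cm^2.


Formula: Casting Modulus M = V / A
M = 6561 cm^3 / 3357 cm^2 = 1.9544 cm

1.9544 cm


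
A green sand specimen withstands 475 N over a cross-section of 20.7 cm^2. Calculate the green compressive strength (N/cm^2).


Formula: Compressive Strength = Force / Area
Strength = 475 N / 20.7 cm^2 = 22.9469 N/cm^2

Final answer: 22.9469 N/cm^2


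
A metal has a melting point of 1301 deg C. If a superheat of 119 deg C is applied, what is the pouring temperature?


Formula: T_pour = T_melt + Superheat
T_pour = 1301 + 119 = 1420 deg C

Final answer: 1420 deg C


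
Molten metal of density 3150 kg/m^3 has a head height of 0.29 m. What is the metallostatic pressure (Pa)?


Formula: P = rho * g * h
rho * g = 3150 * 9.81 = 30901.5 N/m^3
P = 30901.5 * 0.29 = 8961.4350 Pa

Answer: 8961.4350 Pa


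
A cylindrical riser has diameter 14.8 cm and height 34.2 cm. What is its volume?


Formula: V = pi * (D/2)^2 * H  (cylinder volume)
Radius = D/2 = 14.8/2 = 7.4 cm
V = pi * 7.4^2 * 34.2 = 5883.5496 cm^3

5883.5496 cm^3


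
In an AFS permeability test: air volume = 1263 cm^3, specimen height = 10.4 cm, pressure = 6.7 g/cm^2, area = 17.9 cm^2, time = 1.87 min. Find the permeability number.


Formula: Permeability Number P = (V * H) / (p * A * t)
Numerator: V * H = 1263 * 10.4 = 13135.2
Denominator: p * A * t = 6.7 * 17.9 * 1.87 = 224.2691
P = 13135.2 / 224.2691 = 58.5689


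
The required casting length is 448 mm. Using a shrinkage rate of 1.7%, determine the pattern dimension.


Formula: L_pattern = L_casting * (1 + shrinkage_rate/100)
Shrinkage factor = 1 + 1.7/100 = 1.017
L_pattern = 448 mm * 1.017 = 455.6160 mm

455.6160 mm


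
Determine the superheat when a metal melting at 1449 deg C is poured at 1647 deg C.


Formula: Superheat = T_pour - T_melt
Superheat = 1647 - 1449 = 198 deg C

Answer: 198 deg C


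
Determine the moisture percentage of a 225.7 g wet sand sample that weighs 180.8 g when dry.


Formula: MC = (W_wet - W_dry) / W_wet * 100
Water mass = 225.7 - 180.8 = 44.9 g
MC = 44.9 / 225.7 * 100 = 19.8937%


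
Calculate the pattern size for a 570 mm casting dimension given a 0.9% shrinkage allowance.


Formula: L_pattern = L_casting * (1 + shrinkage_rate/100)
Shrinkage factor = 1 + 0.9/100 = 1.009
L_pattern = 570 mm * 1.009 = 575.1300 mm

575.1300 mm


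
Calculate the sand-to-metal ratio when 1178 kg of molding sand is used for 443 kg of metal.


Formula: Sand-to-Metal Ratio = W_sand / W_metal
Ratio = 1178 kg / 443 kg = 2.6591


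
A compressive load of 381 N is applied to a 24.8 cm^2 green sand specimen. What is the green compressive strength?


Formula: Compressive Strength = Force / Area
Strength = 381 N / 24.8 cm^2 = 15.3629 N/cm^2

Final answer: 15.3629 N/cm^2


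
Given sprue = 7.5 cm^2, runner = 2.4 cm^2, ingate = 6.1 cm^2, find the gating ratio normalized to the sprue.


Sprue:Runner:Ingate = 1 : 2.4/7.5 : 6.1/7.5 = 1:0.32:0.81

Final answer: 1:0.32:0.81


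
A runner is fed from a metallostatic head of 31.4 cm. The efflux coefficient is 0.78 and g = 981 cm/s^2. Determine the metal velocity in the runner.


Formula: v = Cd * sqrt(2 * g * h)  (Torricelli with discharge coefficient)
2*g*h = 2 * 981 * 31.4 = 61606.8 cm^2/s^2
sqrt(61606.8) = 248.20717 cm/s
v = 0.78 * 248.20717 = 193.6016 cm/s


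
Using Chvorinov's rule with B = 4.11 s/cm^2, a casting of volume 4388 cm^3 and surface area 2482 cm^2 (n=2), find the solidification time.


Formula: t_s = B * (V/A)^n  (Chvorinov's rule, n=2)
Modulus M = V/A = 4388/2482 = 1.767929 cm
M^2 = 1.767929^2 = 3.125573 cm^2
t_s = 4.11 * 3.125573 = 12.8461 s

Answer: 12.8461 s


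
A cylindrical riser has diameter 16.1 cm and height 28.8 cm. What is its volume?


Formula: V = pi * (D/2)^2 * H  (cylinder volume)
Radius = D/2 = 16.1/2 = 8.05 cm
V = pi * 8.05^2 * 28.8 = 5863.1921 cm^3

5863.1921 cm^3


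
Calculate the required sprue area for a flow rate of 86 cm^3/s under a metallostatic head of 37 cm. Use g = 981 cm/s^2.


Formula: v = sqrt(2*g*h), A = Q/v
Velocity: v = sqrt(2 * 981 * 37) = sqrt(72594) = 269.4327 cm/s
Sprue area: A = Q / v = 86 / 269.4327 = 0.3192 cm^2

0.3192 cm^2


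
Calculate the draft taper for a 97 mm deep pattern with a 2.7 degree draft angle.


Formula: taper = depth * tan(draft_angle)
tan(2.7 deg) = 0.0471588
taper = 97 mm * 0.0471588 = 4.5744 mm

Final answer: 4.5744 mm


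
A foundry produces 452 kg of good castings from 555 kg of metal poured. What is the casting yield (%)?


Formula: Casting Yield = (W_good / W_total) * 100
Yield = (452 kg / 555 kg) * 100 = 81.4414%

Answer: 81.4414%


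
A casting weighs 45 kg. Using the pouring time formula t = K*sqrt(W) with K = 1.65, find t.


Formula: t = K * sqrt(W)
sqrt(W) = sqrt(45) = 6.70820
t = 1.65 * 6.70820 = 11.0685 s

Final answer: 11.0685 s


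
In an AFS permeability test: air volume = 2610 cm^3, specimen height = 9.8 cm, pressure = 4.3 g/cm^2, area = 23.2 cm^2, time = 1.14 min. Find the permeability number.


Formula: Permeability Number P = (V * H) / (p * A * t)
Numerator: V * H = 2610 * 9.8 = 25578.0
Denominator: p * A * t = 4.3 * 23.2 * 1.14 = 113.7264
P = 25578.0 / 113.7264 = 224.9082


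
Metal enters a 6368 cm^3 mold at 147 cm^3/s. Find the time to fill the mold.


Formula: t_fill = V_mold / Q_flow
t = 6368 cm^3 / 147 cm^3/s = 43.3197 s

Final answer: 43.3197 s


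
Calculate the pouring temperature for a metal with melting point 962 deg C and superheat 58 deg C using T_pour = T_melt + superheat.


Formula: T_pour = T_melt + Superheat
T_pour = 962 + 58 = 1020 deg C

Answer: 1020 deg C


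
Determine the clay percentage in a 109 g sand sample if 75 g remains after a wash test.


Formula: Clay% = (W_total - W_washed) / W_total * 100
Clay mass = 109 - 75 = 34 g
Clay% = 34 / 109 * 100 = 31.1927%

Answer: 31.1927%


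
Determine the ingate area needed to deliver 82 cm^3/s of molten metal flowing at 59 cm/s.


Formula: A_ingate = Q / v  (continuity equation)
A = 82 cm^3/s / 59 cm/s = 1.3898 cm^2

Final answer: 1.3898 cm^2


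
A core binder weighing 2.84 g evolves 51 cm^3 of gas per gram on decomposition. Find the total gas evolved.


Formula: V_gas = W_binder * gas_evolution_rate
V = 2.84 g * 51 cm^3/g = 144.8400 cm^3

144.8400 cm^3


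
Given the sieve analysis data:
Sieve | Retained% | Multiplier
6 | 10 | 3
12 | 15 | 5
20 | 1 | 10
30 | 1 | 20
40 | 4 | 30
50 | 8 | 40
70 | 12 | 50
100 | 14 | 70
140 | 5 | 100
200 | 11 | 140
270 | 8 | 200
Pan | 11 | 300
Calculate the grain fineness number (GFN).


Formula: GFN = sum(pct * multiplier) / sum(pct)
sum(pct * multiplier) = 9095
sum(pct) = 100
GFN = 9095 / 100 = 90.95

Answer: 90.95


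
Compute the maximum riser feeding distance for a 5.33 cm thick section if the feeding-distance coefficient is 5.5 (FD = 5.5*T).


Formula: FD = 5.5 * T  (riser feeding-distance rule)
FD = 5.5 * 5.33 cm = 29.3150 cm

Final answer: 29.3150 cm


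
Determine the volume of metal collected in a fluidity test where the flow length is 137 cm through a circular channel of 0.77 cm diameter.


Formula: V = pi * (d/2)^2 * L  (cylinder volume)
Radius = 0.77/2 = 0.385 cm
V = pi * 0.385^2 * 137 = 63.7958 cm^3

Final answer: 63.7958 cm^3


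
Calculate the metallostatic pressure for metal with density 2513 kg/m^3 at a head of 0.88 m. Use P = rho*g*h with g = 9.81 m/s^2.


Formula: P = rho * g * h
rho * g = 2513 * 9.81 = 24652.53 N/m^3
P = 24652.53 * 0.88 = 21694.2264 Pa


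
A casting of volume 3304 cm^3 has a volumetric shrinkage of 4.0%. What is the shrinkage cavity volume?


Formula: V_shrink = V_casting * shrinkage_pct / 100
V_shrink = 3304 cm^3 * 4.0 / 100 = 132.1600 cm^3

Final answer: 132.1600 cm^3


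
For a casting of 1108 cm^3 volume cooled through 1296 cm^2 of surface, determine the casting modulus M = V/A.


Formula: Casting Modulus M = V / A
M = 1108 cm^3 / 1296 cm^2 = 0.8549 cm

0.8549 cm


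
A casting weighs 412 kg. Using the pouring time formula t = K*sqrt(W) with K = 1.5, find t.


Formula: t = K * sqrt(W)
sqrt(W) = sqrt(412) = 20.29778
t = 1.5 * 20.29778 = 30.4467 s

Answer: 30.4467 s


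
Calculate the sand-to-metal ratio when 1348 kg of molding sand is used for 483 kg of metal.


Formula: Sand-to-Metal Ratio = W_sand / W_metal
Ratio = 1348 kg / 483 kg = 2.7909

Final answer: 2.7909


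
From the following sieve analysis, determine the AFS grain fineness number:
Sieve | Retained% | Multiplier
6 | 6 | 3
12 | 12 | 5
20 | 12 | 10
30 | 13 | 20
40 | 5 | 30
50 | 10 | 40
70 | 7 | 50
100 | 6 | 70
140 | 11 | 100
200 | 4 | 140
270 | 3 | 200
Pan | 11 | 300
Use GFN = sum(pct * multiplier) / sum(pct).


Formula: GFN = sum(pct * multiplier) / sum(pct)
sum(pct * multiplier) = 7338
sum(pct) = 100
GFN = 7338 / 100 = 73.38

Final answer: 73.38
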